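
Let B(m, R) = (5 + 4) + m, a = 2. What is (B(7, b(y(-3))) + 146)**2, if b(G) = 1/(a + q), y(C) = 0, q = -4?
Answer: 26244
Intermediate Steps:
b(G) = -1/2 (b(G) = 1/(2 - 4) = 1/(-2) = -1/2)
B(m, R) = 9 + m
(B(7, b(y(-3))) + 146)**2 = ((9 + 7) + 146)**2 = (16 + 146)**2 = 162**2 = 26244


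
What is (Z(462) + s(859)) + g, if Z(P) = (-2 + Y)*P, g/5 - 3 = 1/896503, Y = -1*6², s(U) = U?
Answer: -14955463041/896503 ≈ -16682.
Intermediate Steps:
Y = -36 (Y = -1*36 = -36)
g = 13447550/896503 (g = 15 + 5/896503 = 13447550/896503 ≈ 15.000)
Z(P) = -38*P (Z(P) = (-2 - 36)*P = -38*P)
(Z(462) + s(859)) + g = (-38*462 + 859) + 13447550/896503 = (-17556 + 859) + 13447550/896503 = -16697 + 13447550/896503 = -14955463041/896503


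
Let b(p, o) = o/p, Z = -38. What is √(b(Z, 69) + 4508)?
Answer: √6506930/38 ≈ 67.128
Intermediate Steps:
√(b(Z, 69) + 4508) = √(69/(-38) + 4508) = √(69*(-1/38) + 4508) = √(-69/38 + 4508) = √(171235/38) = √6506930/38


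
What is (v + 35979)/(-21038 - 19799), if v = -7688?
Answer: -28291/40837 ≈ -0.69278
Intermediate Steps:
(v + 35979)/(-21038 - 19799) = (-7688 + 35979)/(-21038 - 19799) = 28291/(-40837) = 28291*(-1/40837) = -28291/40837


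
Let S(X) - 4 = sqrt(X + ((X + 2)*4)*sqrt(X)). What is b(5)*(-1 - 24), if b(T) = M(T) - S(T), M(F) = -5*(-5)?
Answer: -525 + 25*sqrt(5 + 28*sqrt(5)) ≈ -319.44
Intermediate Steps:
M(F) = 25
S(X) = 4 + sqrt(X + sqrt(X)*(8 + 4*X)) (S(X) = 4 + sqrt(X + ((X + 2)*4)*sqrt(X)) = 4 + sqrt(X + ((2 + X)*4)*sqrt(X)) = 4 + sqrt(X + (8 + 4*X)*sqrt(X)) = 4 + sqrt(X + sqrt(X)*(8 + 4*X)))
b(T) = 21 - sqrt(T + 4*T**(3/2) + 8*sqrt(T)) (b(T) = 25 - (4 + sqrt(T + 4*T**(3/2) + 8*sqrt(T))) = 25 + (-4 - sqrt(T + 4*T**(3/2) + 8*sqrt(T))) = 21 - sqrt(T + 4*T**(3/2) + 8*sqrt(T)))
b(5)*(-1 - 24) = (21 - sqrt(5 + 4*5**(3/2) + 8*sqrt(5)))*(-1 - 24) = (21 - sqrt(5 + 4*(5*sqrt(5)) + 8*sqrt(5)))*(-25) = (21 - sqrt(5 + 20*sqrt(5) + 8*sqrt(5)))*(-25) = (21 - sqrt(5 + 28*sqrt(5)))*(-25) = -525 + 25*sqrt(5 + 28*sqrt(5))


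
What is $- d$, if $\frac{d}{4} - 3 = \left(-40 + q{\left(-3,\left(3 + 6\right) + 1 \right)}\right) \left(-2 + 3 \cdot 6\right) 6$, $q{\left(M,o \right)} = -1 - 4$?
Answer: $17268$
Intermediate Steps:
$q{\left(M,o \right)} = -5$
$d = -17268$ ($d = 12 + 4 \left(-40 - 5\right) \left(-2 + 3 \cdot 6\right) 6 = 12 + 4 \left(- 45 \left(-2 + 18\right) 6\right) = 12 + 4 \left(- 45 \cdot 16 \cdot 6\right) = 12 + 4 \left(\left(-45\right) 96\right) = 12 + 4 \left(-4320\right) = 12 - 17280 = -17268$)
$- d = \left(-1\right) \left(-17268\right) = 17268$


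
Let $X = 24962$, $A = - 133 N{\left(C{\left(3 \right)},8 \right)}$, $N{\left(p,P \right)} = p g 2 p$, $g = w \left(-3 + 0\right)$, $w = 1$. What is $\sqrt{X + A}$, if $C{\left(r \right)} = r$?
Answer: $28 \sqrt{41} \approx 179.29$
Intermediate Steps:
$g = -3$ ($g = 1 \left(-3 + 0\right) = 1 \left(-3\right) = -3$)
$N{\left(p,P \right)} = - 6 p^{2}$ ($N{\left(p,P \right)} = p \left(-3\right) 2 p = - 3 p 2 p = - 6 p^{2}$)
$A = 7182$ ($A = - 133 \left(- 6 \cdot 3^{2}\right) = - 133 \left(\left(-6\right) 9\right) = \left(-133\right) \left(-54\right) = 7182$)
$\sqrt{X + A} = \sqrt{24962 + 7182} = \sqrt{32144} = 28 \sqrt{41}$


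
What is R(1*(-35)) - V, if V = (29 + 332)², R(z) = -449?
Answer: -130770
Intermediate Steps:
V = 130321 (V = 361² = 130321)
R(1*(-35)) - V = -449 - 1*130321 = -449 - 130321 = -130770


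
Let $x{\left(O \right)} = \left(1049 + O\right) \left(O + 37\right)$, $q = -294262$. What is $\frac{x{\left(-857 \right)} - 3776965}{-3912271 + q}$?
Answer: $\frac{3934405}{4206533} \approx 0.93531$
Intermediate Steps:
$x{\left(O \right)} = \left(37 + O\right) \left(1049 + O\right)$ ($x{\left(O \right)} = \left(1049 + O\right) \left(37 + O\right) = \left(37 + O\right) \left(1049 + O\right)$)
$\frac{x{\left(-857 \right)} - 3776965}{-3912271 + q} = \frac{\left(38813 + \left(-857\right)^{2} + 1086 \left(-857\right)\right) - 3776965}{-3912271 - 294262} = \frac{\left(38813 + 734449 - 930702\right) - 3776965}{-4206533} = \left(-157440 - 3776965\right) \left(- \frac{1}{4206533}\right) = \left(-3934405\right) \left(- \frac{1}{4206533}\right) = \frac{3934405}{4206533}$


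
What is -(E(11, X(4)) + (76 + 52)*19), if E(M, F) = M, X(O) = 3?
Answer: -2443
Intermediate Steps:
-(E(11, X(4)) + (76 + 52)*19) = -(11 + (76 + 52)*19) = -(11 + 128*19) = -(11 + 2432) = -1*2443 = -2443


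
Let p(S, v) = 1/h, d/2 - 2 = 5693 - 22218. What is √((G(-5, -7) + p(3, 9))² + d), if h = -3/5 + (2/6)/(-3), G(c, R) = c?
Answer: 3*I*√3755231/32 ≈ 181.67*I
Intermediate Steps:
d = -33046 (d = 4 + 2*(5693 - 22218) = 4 + 2*(-16525) = 4 - 33050 = -33046)
h = -32/45 (h = -3*⅕ + (2*(⅙))*(-⅓) = -⅗ + (⅓)*(-⅓) = -⅗ - ⅑ = -32/45 ≈ -0.71111)
p(S, v) = -45/32 (p(S, v) = 1/(-32/45) = -45/32)
√((G(-5, -7) + p(3, 9))² + d) = √((-5 - 45/32)² - 33046) = √((-205/32)² - 33046) = √(42025/1024 - 33046) = √(-33797079/1024) = 3*I*√3755231/32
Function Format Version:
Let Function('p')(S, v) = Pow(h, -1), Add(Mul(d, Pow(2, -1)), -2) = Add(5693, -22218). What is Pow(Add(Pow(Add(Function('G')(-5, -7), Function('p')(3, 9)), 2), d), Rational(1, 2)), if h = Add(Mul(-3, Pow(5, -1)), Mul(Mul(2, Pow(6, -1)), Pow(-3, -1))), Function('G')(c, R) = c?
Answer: Mul(Rational(3, 32), I, Pow(3755231, Rational(1, 2))) ≈ Mul(181.67, I)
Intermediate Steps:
d = -33046 (d = Add(4, Mul(2, Add(5693, -22218))) = Add(4, Mul(2, -16525)) = Add(4, -33050) = -33046)
h = Rational(-32, 45) (h = Add(Mul(-3, Rational(1, 5)), Mul(Mul(2, Rational(1, 6)), Rational(-1, 3))) = Add(Rational(-3, 5), Mul(Rational(1, 3), Rational(-1, 3))) = Add(Rational(-3, 5), Rational(-1, 9)) = Rational(-32, 45) ≈ -0.71111)
Function('p')(S, v) = Rational(-45, 32) (Function('p')(S, v) = Pow(Rational(-32, 45), -1) = Rational(-45, 32))
Pow(Add(Pow(Add(Function('G')(-5, -7), Function('p')(3, 9)), 2), d), Rational(1, 2)) = Pow(Add(Pow(Add(-5, Rational(-45, 32)), 2), -33046), Rational(1, 2)) = Pow(Add(Pow(Rational(-205, 32), 2), -33046), Rational(1, 2)) = Pow(Add(Rational(42025, 1024), -33046), Rational(1, 2)) = Pow(Rational(-33797079, 1024), Rational(1, 2)) = Mul(Rational(3, 32), I, Pow(3755231, Rational(1, 2)))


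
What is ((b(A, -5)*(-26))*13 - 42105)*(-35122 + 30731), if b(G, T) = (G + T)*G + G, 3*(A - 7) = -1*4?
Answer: 1790100925/9 ≈ 1.9890e+8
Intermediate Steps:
A = 17/3 (A = 7 + (-1*4)/3 = 7 + (⅓)*(-4) = 7 - 4/3 = 17/3 ≈ 5.6667)
b(G, T) = G + G*(G + T) (b(G, T) = G*(G + T) + G = G + G*(G + T))
((b(A, -5)*(-26))*13 - 42105)*(-35122 + 30731) = (((17*(1 + 17/3 - 5)/3)*(-26))*13 - 42105)*(-35122 + 30731) = ((((17/3)*(5/3))*(-26))*13 - 42105)*(-4391) = (((85/9)*(-26))*13 - 42105)*(-4391) = (-2210/9*13 - 42105)*(-4391) = (-28730/9 - 42105)*(-4391) = -407675/9*(-4391) = 1790100925/9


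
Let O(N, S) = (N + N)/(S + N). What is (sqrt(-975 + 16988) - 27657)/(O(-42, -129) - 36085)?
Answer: 225207/293831 - 57*sqrt(16013)/2056817 ≈ 0.76294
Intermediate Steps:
O(N, S) = 2*N/(N + S) (O(N, S) = (2*N)/(N + S) = 2*N/(N + S))
(sqrt(-975 + 16988) - 27657)/(O(-42, -129) - 36085) = (sqrt(-975 + 16988) - 27657)/(2*(-42)/(-42 - 129) - 36085) = (sqrt(16013) - 27657)/(2*(-42)/(-171) - 36085) = (-27657 + sqrt(16013))/(2*(-42)*(-1/171) - 36085) = (-27657 + sqrt(16013))/(28/57 - 36085) = (-27657 + sqrt(16013))/(-2056817/57) = (-27657 + sqrt(16013))*(-57/2056817) = 225207/293831 - 57*sqrt(16013)/2056817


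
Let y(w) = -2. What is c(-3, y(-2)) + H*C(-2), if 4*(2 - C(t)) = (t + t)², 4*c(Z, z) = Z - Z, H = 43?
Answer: -86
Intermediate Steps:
c(Z, z) = 0 (c(Z, z) = (Z - Z)/4 = (¼)*0 = 0)
C(t) = 2 - t² (C(t) = 2 - (t + t)²/4 = 2 - 4*t²/4 = 2 - t²)
c(-3, y(-2)) + H*C(-2) = 0 + 43*(2 - 1*(-2)²) = 0 + 43*(2 - 1*4) = 0 + 43*(2 - 4) = 0 + 43*(-2) = 0 - 86 = -86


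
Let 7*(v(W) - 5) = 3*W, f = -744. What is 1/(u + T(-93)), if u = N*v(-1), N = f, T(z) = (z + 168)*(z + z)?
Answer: -7/121458 ≈ -5.7633e-5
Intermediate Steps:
v(W) = 5 + 3*W/7 (v(W) = 5 + (3*W)/7 = 5 + 3*W/7)
T(z) = 2*z*(168 + z) (T(z) = (168 + z)*(2*z) = 2*z*(168 + z))
N = -744
u = -23808/7 (u = -744*(5 + (3/7)*(-1)) = -744*(5 - 3/7) = -744*32/7 = -23808/7 ≈ -3401.1)
1/(u + T(-93)) = 1/(-23808/7 + 2*(-93)*(168 - 93)) = 1/(-23808/7 + 2*(-93)*75) = 1/(-23808/7 - 13950) = 1/(-121458/7) = -7/121458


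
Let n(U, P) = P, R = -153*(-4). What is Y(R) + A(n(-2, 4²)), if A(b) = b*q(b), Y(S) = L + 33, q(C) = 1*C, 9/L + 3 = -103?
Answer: 30625/106 ≈ 288.92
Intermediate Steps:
L = -9/106 (L = 9/(-3 - 103) = 9/(-106) = 9*(-1/106) = -9/106 ≈ -0.084906)
q(C) = C
R = 612
Y(S) = 3489/106 (Y(S) = -9/106 + 33 = 3489/106)
A(b) = b² (A(b) = b*b = b²)
Y(R) + A(n(-2, 4²)) = 3489/106 + (4²)² = 3489/106 + 16² = 3489/106 + 256 = 30625/106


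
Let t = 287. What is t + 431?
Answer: 718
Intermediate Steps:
t + 431 = 287 + 431 = 718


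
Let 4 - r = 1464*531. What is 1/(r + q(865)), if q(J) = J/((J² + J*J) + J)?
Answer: -1731/1345644779 ≈ -1.2864e-6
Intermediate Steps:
r = -777380 (r = 4 - 1464*531 = 4 - 1*777384 = 4 - 777384 = -777380)
q(J) = J/(J + 2*J²) (q(J) = J/((J² + J²) + J) = J/(2*J² + J) = J/(J + 2*J²))
1/(r + q(865)) = 1/(-777380 + 1/(1 + 2*865)) = 1/(-777380 + 1/(1 + 1730)) = 1/(-777380 + 1/1731) = 1/(-1345644779/1731) = -1731/1345644779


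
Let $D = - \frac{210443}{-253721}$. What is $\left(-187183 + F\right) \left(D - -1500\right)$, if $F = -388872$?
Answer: $- \frac{219357102724865}{253721} \approx -8.6456 \cdot 10^{8}$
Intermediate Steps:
$D = \frac{210443}{253721}$ ($D = \left(-210443\right) \left(- \frac{1}{253721}\right) = \frac{210443}{253721} \approx 0.82943$)
$\left(-187183 + F\right) \left(D - -1500\right) = \left(-187183 - 388872\right) \left(\frac{210443}{253721} - -1500\right) = - 576055 \left(\frac{210443}{253721} + 1500\right) = \left(-576055\right) \frac{380791943}{253721} = - \frac{219357102724865}{253721}$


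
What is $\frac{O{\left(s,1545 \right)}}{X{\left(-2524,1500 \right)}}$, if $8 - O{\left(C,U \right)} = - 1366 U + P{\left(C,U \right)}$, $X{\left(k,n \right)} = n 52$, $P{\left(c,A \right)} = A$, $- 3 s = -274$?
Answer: $\frac{2108933}{78000} \approx 27.038$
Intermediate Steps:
$s = \frac{274}{3}$ ($s = \left(- \frac{1}{3}\right) \left(-274\right) = \frac{274}{3} \approx 91.333$)
$X{\left(k,n \right)} = 52 n$
$O{\left(C,U \right)} = 8 + 1365 U$ ($O{\left(C,U \right)} = 8 - \left(- 1366 U + U\right) = 8 - - 1365 U = 8 + 1365 U$)
$\frac{O{\left(s,1545 \right)}}{X{\left(-2524,1500 \right)}} = \frac{8 + 1365 \cdot 1545}{52 \cdot 1500} = \frac{8 + 2108925}{78000} = 2108933 \cdot \frac{1}{78000} = \frac{2108933}{78000}$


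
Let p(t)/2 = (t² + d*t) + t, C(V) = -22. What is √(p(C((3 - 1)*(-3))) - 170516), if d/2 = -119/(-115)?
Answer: 4*I*√140253655/115 ≈ 411.93*I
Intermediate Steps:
d = 238/115 (d = 2*(-119/(-115)) = 2*(-119*(-1/115)) = 2*(119/115) = 238/115 ≈ 2.0696)
p(t) = 2*t² + 706*t/115 (p(t) = 2*((t² + 238*t/115) + t) = 2*(t² + 353*t/115) = 2*t² + 706*t/115)
√(p(C((3 - 1)*(-3))) - 170516) = √((2/115)*(-22)*(353 + 115*(-22)) - 170516) = √((2/115)*(-22)*(353 - 2530) - 170516) = √((2/115)*(-22)*(-2177) - 170516) = √(95788/115 - 170516) = √(-19513552/115) = 4*I*√140253655/115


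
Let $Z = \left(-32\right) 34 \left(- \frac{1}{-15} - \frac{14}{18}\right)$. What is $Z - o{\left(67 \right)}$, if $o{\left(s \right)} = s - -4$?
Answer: $\frac{31621}{45} \approx 702.69$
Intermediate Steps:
$Z = \frac{34816}{45}$ ($Z = - 1088 \left(\left(-1\right) \left(- \frac{1}{15}\right) - \frac{7}{9}\right) = - 1088 \left(\frac{1}{15} - \frac{7}{9}\right) = \left(-1088\right) \left(- \frac{32}{45}\right) = \frac{34816}{45} \approx 773.69$)
$o{\left(s \right)} = 4 + s$ ($o{\left(s \right)} = s + 4 = 4 + s$)
$Z - o{\left(67 \right)} = \frac{34816}{45} - \left(4 + 67\right) = \frac{34816}{45} - 71 = \frac{31621}{45}$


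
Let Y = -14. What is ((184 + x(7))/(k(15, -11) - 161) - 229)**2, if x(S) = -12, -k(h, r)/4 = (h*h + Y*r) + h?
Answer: 158360223025/3017169 ≈ 52486.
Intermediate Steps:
k(h, r) = -4*h - 4*h**2 + 56*r (k(h, r) = -4*((h*h - 14*r) + h) = -4*((h**2 - 14*r) + h) = -4*(h + h**2 - 14*r) = -4*h - 4*h**2 + 56*r)
((184 + x(7))/(k(15, -11) - 161) - 229)**2 = ((184 - 12)/((-4*15 - 4*15**2 + 56*(-11)) - 161) - 229)**2 = (172/((-60 - 4*225 - 616) - 161) - 229)**2 = (172/((-60 - 900 - 616) - 161) - 229)**2 = (172/(-1576 - 161) - 229)**2 = (172/(-1737) - 229)**2 = (172*(-1/1737) - 229)**2 = (-172/1737 - 229)**2 = (-397945/1737)**2 = 158360223025/3017169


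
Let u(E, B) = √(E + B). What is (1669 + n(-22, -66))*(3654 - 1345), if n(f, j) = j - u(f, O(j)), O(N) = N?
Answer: 3701327 - 4618*I*√22 ≈ 3.7013e+6 - 21660.0*I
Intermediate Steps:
u(E, B) = √(B + E)
n(f, j) = j - √(f + j) (n(f, j) = j - √(j + f) = j - √(f + j))
(1669 + n(-22, -66))*(3654 - 1345) = (1669 + (-66 - √(-22 - 66)))*(3654 - 1345) = (1669 + (-66 - √(-88)))*2309 = (1669 + (-66 - 2*I*√22))*2309 = (1603 - 2*I*√22)*2309 = 3701327 - 4618*I*√22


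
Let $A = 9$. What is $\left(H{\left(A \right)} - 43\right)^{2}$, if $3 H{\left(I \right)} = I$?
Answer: $1600$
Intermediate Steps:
$H{\left(I \right)} = \frac{I}{3}$
$\left(H{\left(A \right)} - 43\right)^{2} = \left(\frac{1}{3} \cdot 9 - 43\right)^{2} = \left(3 - 43\right)^{2} = \left(-40\right)^{2} = 1600$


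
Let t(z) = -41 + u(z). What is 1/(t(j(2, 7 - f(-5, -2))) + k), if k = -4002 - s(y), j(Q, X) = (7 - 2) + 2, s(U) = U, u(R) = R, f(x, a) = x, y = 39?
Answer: -1/4075 ≈ -0.00024540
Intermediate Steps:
j(Q, X) = 7 (j(Q, X) = 5 + 2 = 7)
t(z) = -41 + z
k = -4041 (k = -4002 - 1*39 = -4002 - 39 = -4041)
1/(t(j(2, 7 - f(-5, -2))) + k) = 1/((-41 + 7) - 4041) = 1/(-34 - 4041) = 1/(-4075) = -1/4075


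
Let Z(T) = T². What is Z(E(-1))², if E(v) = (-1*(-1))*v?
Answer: 1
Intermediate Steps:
E(v) = v (E(v) = 1*v = v)
Z(E(-1))² = ((-1)²)² = 1² = 1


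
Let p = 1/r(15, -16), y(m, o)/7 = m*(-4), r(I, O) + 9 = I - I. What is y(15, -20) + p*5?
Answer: -3785/9 ≈ -420.56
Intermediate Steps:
r(I, O) = -9 (r(I, O) = -9 + (I - I) = -9 + 0 = -9)
y(m, o) = -28*m (y(m, o) = 7*(m*(-4)) = 7*(-4*m) = -28*m)
p = -1/9 (p = 1/(-9) = -1/9 ≈ -0.11111)
y(15, -20) + p*5 = -28*15 - 1/9*5 = -420 - 5/9 = -3785/9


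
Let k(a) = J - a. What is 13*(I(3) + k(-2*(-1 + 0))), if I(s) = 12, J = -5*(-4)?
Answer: 390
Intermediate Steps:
J = 20
k(a) = 20 - a
13*(I(3) + k(-2*(-1 + 0))) = 13*(12 + (20 - (-2)*(-1 + 0))) = 13*(12 + (20 - (-2)*(-1))) = 13*(12 + (20 - 1*2)) = 13*(12 + (20 - 2)) = 13*(12 + 18) = 13*30 = 390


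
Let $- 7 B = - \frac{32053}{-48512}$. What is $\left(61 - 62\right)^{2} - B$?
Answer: $\frac{53091}{48512} \approx 1.0944$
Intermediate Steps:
$B = - \frac{4579}{48512}$ ($B = - \frac{\left(-32053\right) \frac{1}{-48512}}{7} = - \frac{\left(-32053\right) \left(- \frac{1}{48512}\right)}{7} = \left(- \frac{1}{7}\right) \frac{32053}{48512} = - \frac{4579}{48512} \approx -0.094389$)
$\left(61 - 62\right)^{2} - B = \left(61 - 62\right)^{2} - - \frac{4579}{48512} = \left(-1\right)^{2} + \frac{4579}{48512} = 1 + \frac{4579}{48512} = \frac{53091}{48512}$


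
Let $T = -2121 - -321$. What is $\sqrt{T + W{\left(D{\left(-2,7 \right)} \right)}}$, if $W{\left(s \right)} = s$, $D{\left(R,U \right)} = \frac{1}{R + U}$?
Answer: $\frac{i \sqrt{44995}}{5} \approx 42.424 i$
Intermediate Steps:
$T = -1800$ ($T = -2121 + 321 = -1800$)
$\sqrt{T + W{\left(D{\left(-2,7 \right)} \right)}} = \sqrt{-1800 + \frac{1}{-2 + 7}} = \sqrt{-1800 + \frac{1}{5}} = \sqrt{- \frac{8999}{5}} = \frac{i \sqrt{44995}}{5}$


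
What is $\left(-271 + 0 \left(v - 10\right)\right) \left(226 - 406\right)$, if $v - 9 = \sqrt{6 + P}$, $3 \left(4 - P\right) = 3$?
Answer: $48780$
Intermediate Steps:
$P = 3$ ($P = 4 - 1 = 3$)
$v = 12$ ($v = 9 + \sqrt{6 + 3} = 9 + \sqrt{9} = 9 + 3 = 12$)
$\left(-271 + 0 \left(v - 10\right)\right) \left(226 - 406\right) = \left(-271 + 0 \left(12 - 10\right)\right) \left(226 - 406\right) = \left(-271 + 0 \cdot 2\right) \left(-180\right) = \left(-271 + 0\right) \left(-180\right) = \left(-271\right) \left(-180\right) = 48780$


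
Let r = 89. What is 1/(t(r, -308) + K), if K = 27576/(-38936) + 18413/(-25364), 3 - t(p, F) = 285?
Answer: -123446588/34988983595 ≈ -0.0035282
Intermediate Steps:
t(p, F) = -282 (t(p, F) = 3 - 1*285 = 3 - 285 = -282)
K = -177045779/123446588 (K = 27576*(-1/38936) + 18413*(-1/25364) = -3447/4867 - 18413/25364 = -177045779/123446588 ≈ -1.4342)
1/(t(r, -308) + K) = 1/(-282 - 177045779/123446588) = 1/(-34988983595/123446588) = -123446588/34988983595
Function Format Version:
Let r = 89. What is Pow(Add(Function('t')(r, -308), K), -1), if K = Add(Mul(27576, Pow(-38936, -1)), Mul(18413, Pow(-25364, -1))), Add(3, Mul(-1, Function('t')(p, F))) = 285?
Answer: Rational(-123446588, 34988983595) ≈ -0.0035282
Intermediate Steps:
Function('t')(p, F) = -282 (Function('t')(p, F) = Add(3, Mul(-1, 285)) = Add(3, -285) = -282)
K = Rational(-177045779, 123446588) (K = Add(Mul(27576, Rational(-1, 38936)), Mul(18413, Rational(-1, 25364))) = Add(Rational(-3447, 4867), Rational(-18413, 25364)) = Rational(-177045779, 123446588) ≈ -1.4342)
Pow(Add(Function('t')(r, -308), K), -1) = Pow(Add(-282, Rational(-177045779, 123446588)), -1) = Pow(Rational(-34988983595, 123446588), -1) = Rational(-123446588, 34988983595)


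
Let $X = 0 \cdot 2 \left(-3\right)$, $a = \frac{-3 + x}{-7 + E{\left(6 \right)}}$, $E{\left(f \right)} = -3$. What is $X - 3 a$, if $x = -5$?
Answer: $- \frac{12}{5} \approx -2.4$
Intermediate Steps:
$a = \frac{4}{5}$ ($a = \frac{-3 - 5}{-7 - 3} = - \frac{8}{-10} = \left(-8\right) \left(- \frac{1}{10}\right) = \frac{4}{5} \approx 0.8$)
$X = 0$ ($X = 0 \left(-3\right) = 0$)
$X - 3 a = 0 - \frac{12}{5} = - \frac{12}{5}$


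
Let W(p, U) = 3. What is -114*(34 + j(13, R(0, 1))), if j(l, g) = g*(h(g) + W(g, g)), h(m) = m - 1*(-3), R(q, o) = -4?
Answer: -2964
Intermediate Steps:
h(m) = 3 + m (h(m) = m + 3 = 3 + m)
j(l, g) = g*(6 + g) (j(l, g) = g*((3 + g) + 3) = g*(6 + g))
-114*(34 + j(13, R(0, 1))) = -114*(34 - 4*(6 - 4)) = -114*(34 - 4*2) = -114*(34 - 8) = -114*26 = -2964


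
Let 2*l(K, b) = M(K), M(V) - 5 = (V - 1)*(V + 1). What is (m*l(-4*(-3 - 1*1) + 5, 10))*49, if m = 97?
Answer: 2115085/2 ≈ 1.0575e+6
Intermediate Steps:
M(V) = 5 + (1 + V)*(-1 + V) (M(V) = 5 + (V - 1)*(V + 1) = 5 + (-1 + V)*(1 + V) = 5 + (1 + V)*(-1 + V))
l(K, b) = 2 + K²/2 (l(K, b) = (4 + K²)/2 = 2 + K²/2)
(m*l(-4*(-3 - 1*1) + 5, 10))*49 = (97*(2 + (-4*(-3 - 1*1) + 5)²/2))*49 = (97*(2 + (-4*(-3 - 1) + 5)²/2))*49 = (97*(2 + (-4*(-4) + 5)²/2))*49 = (97*(2 + (16 + 5)²/2))*49 = (97*(2 + (½)*21²))*49 = (97*(2 + (½)*441))*49 = (97*(2 + 441/2))*49 = (97*(445/2))*49 = (43165/2)*49 = 2115085/2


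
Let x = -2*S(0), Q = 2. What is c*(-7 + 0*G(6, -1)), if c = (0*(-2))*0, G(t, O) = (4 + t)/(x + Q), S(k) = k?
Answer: 0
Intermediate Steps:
x = 0 (x = -2*0 = 0)
G(t, O) = 2 + t/2 (G(t, O) = (4 + t)/(0 + 2) = (4 + t)/2 = (4 + t)*(½) = 2 + t/2)
c = 0 (c = 0*0 = 0)
c*(-7 + 0*G(6, -1)) = 0*(-7 + 0*(2 + (½)*6)) = 0*(-7 + 0*(2 + 3)) = 0*(-7 + 0*5) = 0*(-7 + 0) = 0*(-7) = 0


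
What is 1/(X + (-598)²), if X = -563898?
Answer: -1/206294 ≈ -4.8474e-6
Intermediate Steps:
1/(X + (-598)²) = 1/(-563898 + (-598)²) = 1/(-563898 + 357604) = 1/(-206294) = -1/206294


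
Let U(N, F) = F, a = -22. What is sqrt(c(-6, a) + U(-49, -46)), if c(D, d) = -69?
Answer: I*sqrt(115) ≈ 10.724*I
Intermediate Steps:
sqrt(c(-6, a) + U(-49, -46)) = sqrt(-69 - 46) = sqrt(-115) = I*sqrt(115)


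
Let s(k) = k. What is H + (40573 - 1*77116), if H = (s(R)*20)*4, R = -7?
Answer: -37103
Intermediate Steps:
H = -560 (H = -7*20*4 = -140*4 = -560)
H + (40573 - 1*77116) = -560 + (40573 - 1*77116) = -560 + (40573 - 77116) = -560 - 36543 = -37103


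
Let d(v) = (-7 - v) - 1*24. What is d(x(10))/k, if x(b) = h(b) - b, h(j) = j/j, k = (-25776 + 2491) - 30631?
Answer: 11/26958 ≈ 0.00040804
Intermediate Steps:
k = -53916 (k = -23285 - 30631 = -53916)
h(j) = 1
x(b) = 1 - b
d(v) = -31 - v (d(v) = (-7 - v) - 24 = -31 - v)
d(x(10))/k = (-31 - (1 - 1*10))/(-53916) = (-31 - (1 - 10))*(-1/53916) = (-31 - 1*(-9))*(-1/53916) = (-31 + 9)*(-1/53916) = -22*(-1/53916) = 11/26958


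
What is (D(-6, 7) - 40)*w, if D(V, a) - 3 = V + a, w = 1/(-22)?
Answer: 18/11 ≈ 1.6364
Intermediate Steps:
w = -1/22 (w = 1*(-1/22) = -1/22 ≈ -0.045455)
D(V, a) = 3 + V + a (D(V, a) = 3 + (V + a) = 3 + V + a)
(D(-6, 7) - 40)*w = ((3 - 6 + 7) - 40)*(-1/22) = (4 - 40)*(-1/22) = -36*(-1/22) = 18/11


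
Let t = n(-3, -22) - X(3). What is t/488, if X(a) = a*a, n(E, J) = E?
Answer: -3/122 ≈ -0.024590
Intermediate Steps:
X(a) = a²
t = -12 (t = -3 - 1*3² = -3 - 1*9 = -3 - 9 = -12)
t/488 = -12/488 = -12*1/488 = -3/122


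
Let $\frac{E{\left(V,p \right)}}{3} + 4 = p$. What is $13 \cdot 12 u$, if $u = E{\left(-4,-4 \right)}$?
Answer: $-3744$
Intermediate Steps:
$E{\left(V,p \right)} = -12 + 3 p$
$u = -24$ ($u = -12 + 3 \left(-4\right) = -12 - 12 = -24$)
$13 \cdot 12 u = 13 \cdot 12 \left(-24\right) = 156 \left(-24\right) = -3744$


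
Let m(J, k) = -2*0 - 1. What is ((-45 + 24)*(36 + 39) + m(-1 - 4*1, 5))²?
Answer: 2483776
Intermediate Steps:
m(J, k) = -1 (m(J, k) = 0 - 1 = -1)
((-45 + 24)*(36 + 39) + m(-1 - 4*1, 5))² = ((-45 + 24)*(36 + 39) - 1)² = (-21*75 - 1)² = (-1575 - 1)² = (-1576)² = 2483776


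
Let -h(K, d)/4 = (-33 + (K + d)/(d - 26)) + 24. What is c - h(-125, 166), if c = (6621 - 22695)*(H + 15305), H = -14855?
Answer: -253166719/35 ≈ -7.2333e+6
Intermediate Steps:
c = -7233300 (c = (6621 - 22695)*(-14855 + 15305) = -16074*450 = -7233300)
h(K, d) = 36 - 4*(K + d)/(-26 + d) (h(K, d) = -4*((-33 + (K + d)/(d - 26)) + 24) = -4*((-33 + (K + d)/(-26 + d)) + 24) = -4*(-9 + (K + d)/(-26 + d)) = 36 - 4*(K + d)/(-26 + d))
c - h(-125, 166) = -7233300 - 4*(-234 - 1*(-125) + 8*166)/(-26 + 166) = -7233300 - 4*(-234 + 125 + 1328)/140 = -7233300 - 4*1219/140 = -7233300 - 1*1219/35 = -7233300 - 1219/35 = -253166719/35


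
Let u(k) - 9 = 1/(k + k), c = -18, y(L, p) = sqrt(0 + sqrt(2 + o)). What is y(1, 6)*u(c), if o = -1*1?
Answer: 323/36 ≈ 8.9722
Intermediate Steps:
o = -1
y(L, p) = 1 (y(L, p) = sqrt(0 + sqrt(2 - 1)) = sqrt(0 + sqrt(1)) = sqrt(0 + 1) = sqrt(1) = 1)
u(k) = 9 + 1/(2*k) (u(k) = 9 + 1/(k + k) = 9 + 1/(2*k))
y(1, 6)*u(c) = 1*(9 + (1/2)/(-18)) = 1*(9 + (1/2)*(-1/18)) = 1*(9 - 1/36) = 1*(323/36) = 323/36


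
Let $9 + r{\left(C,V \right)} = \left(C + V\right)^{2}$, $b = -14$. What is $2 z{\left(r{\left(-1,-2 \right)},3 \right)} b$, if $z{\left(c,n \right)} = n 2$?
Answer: $-168$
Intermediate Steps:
$r{\left(C,V \right)} = -9 + \left(C + V\right)^{2}$
$z{\left(c,n \right)} = 2 n$
$2 z{\left(r{\left(-1,-2 \right)},3 \right)} b = 2 \cdot 2 \cdot 3 \left(-14\right) = 2 \cdot 6 \left(-14\right) = 12 \left(-14\right) = -168$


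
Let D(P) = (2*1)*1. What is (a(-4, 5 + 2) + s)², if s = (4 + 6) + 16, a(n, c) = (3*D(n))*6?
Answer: 3844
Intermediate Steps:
D(P) = 2 (D(P) = 2*1 = 2)
a(n, c) = 36 (a(n, c) = (3*2)*6 = 6*6 = 36)
s = 26 (s = 10 + 16 = 26)
(a(-4, 5 + 2) + s)² = (36 + 26)² = 62² = 3844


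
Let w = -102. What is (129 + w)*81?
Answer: 2187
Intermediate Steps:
(129 + w)*81 = (129 - 102)*81 = 27*81 = 2187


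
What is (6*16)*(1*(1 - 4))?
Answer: -288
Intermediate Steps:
(6*16)*(1*(1 - 4)) = 96*(1*(-3)) = 96*(-3) = -288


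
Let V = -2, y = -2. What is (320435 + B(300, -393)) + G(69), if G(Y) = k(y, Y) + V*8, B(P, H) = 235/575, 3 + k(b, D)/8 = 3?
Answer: 36848232/115 ≈ 3.2042e+5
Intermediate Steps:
k(b, D) = 0 (k(b, D) = -24 + 8*3 = -24 + 24 = 0)
B(P, H) = 47/115 (B(P, H) = 235*(1/575) = 47/115)
G(Y) = -16 (G(Y) = 0 - 2*8 = 0 - 16 = -16)
(320435 + B(300, -393)) + G(69) = (320435 + 47/115) - 16 = 36850072/115 - 16 = 36848232/115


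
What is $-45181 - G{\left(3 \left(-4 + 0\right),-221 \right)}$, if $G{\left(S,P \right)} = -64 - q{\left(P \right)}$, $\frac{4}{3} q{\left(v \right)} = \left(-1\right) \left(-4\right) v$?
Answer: $-45780$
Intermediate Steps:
$q{\left(v \right)} = 3 v$ ($q{\left(v \right)} = \frac{3 \left(-1\right) \left(-4\right) v}{4} = \frac{3 \cdot 4 v}{4} = 3 v$)
$G{\left(S,P \right)} = -64 - 3 P$
$-45181 - G{\left(3 \left(-4 + 0\right),-221 \right)} = -45181 - \left(-64 - -663\right) = -45181 - \left(-64 + 663\right) = -45181 - 599 = -45780$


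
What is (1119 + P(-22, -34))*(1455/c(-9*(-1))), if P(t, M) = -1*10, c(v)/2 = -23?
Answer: -1613595/46 ≈ -35078.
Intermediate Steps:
c(v) = -46 (c(v) = 2*(-23) = -46)
P(t, M) = -10
(1119 + P(-22, -34))*(1455/c(-9*(-1))) = (1119 - 10)*(1455/(-46)) = 1109*(1455*(-1/46)) = 1109*(-1455/46) = -1613595/46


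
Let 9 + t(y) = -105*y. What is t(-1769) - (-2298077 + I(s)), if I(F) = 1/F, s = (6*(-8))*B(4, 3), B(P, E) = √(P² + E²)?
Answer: 596115121/240 ≈ 2.4838e+6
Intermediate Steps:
B(P, E) = √(E² + P²)
s = -240 (s = (6*(-8))*√(3² + 4²) = -48*√(9 + 16) = -48*√25 = -48*5 = -240)
t(y) = -9 - 105*y
t(-1769) - (-2298077 + I(s)) = (-9 - 105*(-1769)) - (-2298077 + 1/(-240)) = (-9 + 185745) - (-2298077 - 1/240) = 185736 - 1*(-551538481/240) = 185736 + 551538481/240 = 596115121/240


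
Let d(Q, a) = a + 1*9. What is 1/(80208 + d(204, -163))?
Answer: 1/80054 ≈ 1.2492e-5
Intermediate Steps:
d(Q, a) = 9 + a (d(Q, a) = a + 9 = 9 + a)
1/(80208 + d(204, -163)) = 1/(80208 + (9 - 163)) = 1/(80208 - 154) = 1/80054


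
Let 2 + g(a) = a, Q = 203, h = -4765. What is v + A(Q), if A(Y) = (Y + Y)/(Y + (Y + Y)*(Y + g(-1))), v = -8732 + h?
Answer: -5412295/401 ≈ -13497.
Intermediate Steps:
g(a) = -2 + a
v = -13497 (v = -8732 - 4765 = -13497)
A(Y) = 2*Y/(Y + 2*Y*(-3 + Y)) (A(Y) = (Y + Y)/(Y + (Y + Y)*(Y + (-2 - 1))) = (2*Y)/(Y + (2*Y)*(Y - 3)) = (2*Y)/(Y + (2*Y)*(-3 + Y)) = (2*Y)/(Y + 2*Y*(-3 + Y)) = 2*Y/(Y + 2*Y*(-3 + Y)))
v + A(Q) = -13497 + 2/(-5 + 2*203) = -13497 + 2/(-5 + 406) = -13497 + 2/401 = -5412295/401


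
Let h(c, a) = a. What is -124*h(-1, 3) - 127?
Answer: -499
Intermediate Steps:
-124*h(-1, 3) - 127 = -124*3 - 127 = -372 - 127 = -499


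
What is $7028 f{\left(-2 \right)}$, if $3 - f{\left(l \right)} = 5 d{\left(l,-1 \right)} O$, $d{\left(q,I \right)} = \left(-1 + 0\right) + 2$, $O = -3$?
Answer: $126504$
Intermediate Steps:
$d{\left(q,I \right)} = 1$ ($d{\left(q,I \right)} = -1 + 2 = 1$)
$f{\left(l \right)} = 18$ ($f{\left(l \right)} = 3 - 5 \cdot 1 \left(-3\right) = 3 - 5 \left(-3\right) = 3 - -15 = 3 + 15 = 18$)
$7028 f{\left(-2 \right)} = 7028 \cdot 18 = 126504$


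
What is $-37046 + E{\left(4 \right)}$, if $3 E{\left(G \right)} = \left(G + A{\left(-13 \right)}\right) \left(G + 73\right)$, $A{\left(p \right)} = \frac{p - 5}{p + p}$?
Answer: $- \frac{1440097}{39} \approx -36926.0$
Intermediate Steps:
$A{\left(p \right)} = \frac{-5 + p}{2 p}$
$E{\left(G \right)} = \frac{\left(73 + G\right) \left(\frac{9}{13} + G\right)}{3}$ ($E{\left(G \right)} = \frac{\left(G + \frac{-5 - 13}{2 \left(-13\right)}\right) \left(G + 73\right)}{3} = \frac{\left(G + \frac{1}{2} \left(- \frac{1}{13}\right) \left(-18\right)\right) \left(73 + G\right)}{3} = \frac{\left(G + \frac{9}{13}\right) \left(73 + G\right)}{3} = \frac{\left(\frac{9}{13} + G\right) \left(73 + G\right)}{3} = \frac{\left(73 + G\right) \left(\frac{9}{13} + G\right)}{3}$)
$-37046 + E{\left(4 \right)} = -37046 + \left(\frac{219}{13} + \frac{4^{2}}{3} + \frac{958}{39} \cdot 4\right) = -37046 + \left(\frac{219}{13} + \frac{1}{3} \cdot 16 + \frac{3832}{39}\right) = -37046 + \left(\frac{219}{13} + \frac{16}{3} + \frac{3832}{39}\right) = -37046 + \frac{4697}{39} = - \frac{1440097}{39}$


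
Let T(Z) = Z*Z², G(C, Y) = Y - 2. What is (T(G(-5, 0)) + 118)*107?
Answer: 11770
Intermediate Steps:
G(C, Y) = -2 + Y
T(Z) = Z³
(T(G(-5, 0)) + 118)*107 = ((-2 + 0)³ + 118)*107 = ((-2)³ + 118)*107 = (-8 + 118)*107 = 110*107 = 11770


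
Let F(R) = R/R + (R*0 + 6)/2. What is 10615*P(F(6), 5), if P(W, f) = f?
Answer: 53075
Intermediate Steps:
F(R) = 4 (F(R) = 1 + (0 + 6)*(½) = 1 + 6*(½) = 1 + 3 = 4)
10615*P(F(6), 5) = 10615*5 = 53075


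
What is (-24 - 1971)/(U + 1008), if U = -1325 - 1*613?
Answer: 133/62 ≈ 2.1452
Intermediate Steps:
U = -1938 (U = -1325 - 613 = -1938)
(-24 - 1971)/(U + 1008) = (-24 - 1971)/(-1938 + 1008) = -1995/(-930) = -1995*(-1/930) = 133/62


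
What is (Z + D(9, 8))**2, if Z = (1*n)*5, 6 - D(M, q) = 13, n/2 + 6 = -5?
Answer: 13689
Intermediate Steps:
n = -22 (n = -12 + 2*(-5) = -12 - 10 = -22)
D(M, q) = -7 (D(M, q) = 6 - 1*13 = 6 - 13 = -7)
Z = -110 (Z = (1*(-22))*5 = -22*5 = -110)
(Z + D(9, 8))**2 = (-110 - 7)**2 = (-117)**2 = 13689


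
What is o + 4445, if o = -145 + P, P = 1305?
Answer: 5605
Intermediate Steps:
o = 1160 (o = -145 + 1305 = 1160)
o + 4445 = 1160 + 4445 = 5605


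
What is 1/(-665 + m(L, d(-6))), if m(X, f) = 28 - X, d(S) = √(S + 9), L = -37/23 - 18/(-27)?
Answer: -69/43888 ≈ -0.0015722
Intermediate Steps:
L = -65/69 (L = -37*1/23 - 18*(-1/27) = -37/23 + ⅔ = -65/69 ≈ -0.94203)
d(S) = √(9 + S)
1/(-665 + m(L, d(-6))) = 1/(-665 + (28 - 1*(-65/69))) = 1/(-665 + (28 + 65/69)) = 1/(-665 + 1997/69) = 1/(-43888/69) = -69/43888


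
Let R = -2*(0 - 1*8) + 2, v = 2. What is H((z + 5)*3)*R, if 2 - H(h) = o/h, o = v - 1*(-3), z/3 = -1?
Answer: 21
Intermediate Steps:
z = -3 (z = 3*(-1) = -3)
o = 5 (o = 2 - 1*(-3) = 2 + 3 = 5)
H(h) = 2 - 5/h
R = 18 (R = -2*(0 - 8) + 2 = -2*(-8) + 2 = 16 + 2 = 18)
H((z + 5)*3)*R = (2 - 5*1/(3*(-3 + 5)))*18 = (2 - 5/(2*3))*18 = (2 - 5/6)*18 = (2 - 5*⅙)*18 = (2 - ⅚)*18 = (7/6)*18 = 21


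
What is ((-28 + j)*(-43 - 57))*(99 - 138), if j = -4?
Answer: -124800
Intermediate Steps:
((-28 + j)*(-43 - 57))*(99 - 138) = ((-28 - 4)*(-43 - 57))*(99 - 138) = -32*(-100)*(-39) = 3200*(-39) = -124800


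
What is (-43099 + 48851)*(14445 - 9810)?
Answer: 26660520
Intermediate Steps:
(-43099 + 48851)*(14445 - 9810) = 5752*4635 = 26660520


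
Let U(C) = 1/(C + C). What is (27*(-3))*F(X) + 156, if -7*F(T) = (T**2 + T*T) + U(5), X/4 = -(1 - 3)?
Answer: 16383/10 ≈ 1638.3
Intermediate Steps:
U(C) = 1/(2*C)
X = 8 (X = 4*(-(1 - 3)) = 4*(-1*(-2)) = 4*2 = 8)
F(T) = -1/70 - 2*T**2/7 (F(T) = -((T**2 + T*T) + (1/2)/5)/7 = -((T**2 + T**2) + (1/2)*(1/5))/7 = -(2*T**2 + 1/10)/7 = -(1/10 + 2*T**2)/7 = -1/70 - 2*T**2/7)
(27*(-3))*F(X) + 156 = (27*(-3))*(-1/70 - 2/7*8**2) + 156 = -81*(-1/70 - 2/7*64) + 156 = -81*(-1/70 - 128/7) + 156 = -81*(-183/10) + 156 = 14823/10 + 156 = 16383/10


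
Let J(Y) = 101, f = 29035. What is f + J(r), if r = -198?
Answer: 29136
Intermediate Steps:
f + J(r) = 29035 + 101 = 29136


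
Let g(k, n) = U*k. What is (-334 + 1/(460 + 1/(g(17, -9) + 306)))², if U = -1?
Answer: 1971538048020025/17673309481 ≈ 1.1155e+5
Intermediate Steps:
g(k, n) = -k
(-334 + 1/(460 + 1/(g(17, -9) + 306)))² = (-334 + 1/(460 + 1/(-1*17 + 306)))² = (-334 + 1/(460 + 1/(-17 + 306)))² = (-334 + 1/(460 + 1/289))² = (-334 + 1/(132941/289))² = (-334 + 289/132941)² = (-44402005/132941)² = 1971538048020025/17673309481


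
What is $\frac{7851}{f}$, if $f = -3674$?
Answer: $- \frac{7851}{3674} \approx -2.1369$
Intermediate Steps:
$\frac{7851}{f} = \frac{7851}{-3674} = 7851 \left(- \frac{1}{3674}\right) = - \frac{7851}{3674}$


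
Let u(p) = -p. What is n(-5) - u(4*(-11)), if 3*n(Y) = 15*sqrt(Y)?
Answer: -44 + 5*I*sqrt(5) ≈ -44.0 + 11.18*I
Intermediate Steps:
n(Y) = 5*sqrt(Y) (n(Y) = (15*sqrt(Y))/3 = 5*sqrt(Y))
n(-5) - u(4*(-11)) = 5*sqrt(-5) - (-1)*4*(-11) = 5*(I*sqrt(5)) - (-1)*(-44) = 5*I*sqrt(5) - 1*44 = 5*I*sqrt(5) - 44 = -44 + 5*I*sqrt(5)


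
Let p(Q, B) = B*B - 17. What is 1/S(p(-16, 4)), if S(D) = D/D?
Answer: 1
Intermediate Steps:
p(Q, B) = -17 + B² (p(Q, B) = B² - 17 = -17 + B²)
S(D) = 1
1/S(p(-16, 4)) = 1/1 = 1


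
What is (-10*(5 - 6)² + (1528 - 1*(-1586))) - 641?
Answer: 2463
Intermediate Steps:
(-10*(5 - 6)² + (1528 - 1*(-1586))) - 641 = (-10*(-1)² + (1528 + 1586)) - 641 = (-10*1 + 3114) - 641 = (-10 + 3114) - 641 = 3104 - 641 = 2463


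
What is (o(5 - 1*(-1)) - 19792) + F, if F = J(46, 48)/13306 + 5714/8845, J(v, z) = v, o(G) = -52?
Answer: -1167697538863/58845785 ≈ -19843.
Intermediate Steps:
F = 38218677/58845785 (F = 46/13306 + 5714/8845 = 46*(1/13306) + 5714*(1/8845) = 23/6653 + 5714/8845 = 38218677/58845785 ≈ 0.64947)
(o(5 - 1*(-1)) - 19792) + F = (-52 - 19792) + 38218677/58845785 = -19844 + 38218677/58845785 = -1167697538863/58845785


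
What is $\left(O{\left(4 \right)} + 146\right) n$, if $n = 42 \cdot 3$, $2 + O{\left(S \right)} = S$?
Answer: $18648$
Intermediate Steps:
$O{\left(S \right)} = -2 + S$
$n = 126$
$\left(O{\left(4 \right)} + 146\right) n = \left(\left(-2 + 4\right) + 146\right) 126 = \left(2 + 146\right) 126 = 148 \cdot 126 = 18648$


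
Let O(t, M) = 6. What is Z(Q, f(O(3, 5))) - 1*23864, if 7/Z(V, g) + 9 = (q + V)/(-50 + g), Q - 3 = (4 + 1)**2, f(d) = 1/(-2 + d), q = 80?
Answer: -53051065/2223 ≈ -23865.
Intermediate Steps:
Q = 28 (Q = 3 + (4 + 1)**2 = 3 + 5**2 = 3 + 25 = 28)
Z(V, g) = 7/(-9 + (80 + V)/(-50 + g))
Z(Q, f(O(3, 5))) - 1*23864 = 7*(-50 + 1/(-2 + 6))/(530 + 28 - 9/(-2 + 6)) - 1*23864 = 7*(-50 + 1/4)/(530 + 28 - 9/4) - 23864 = 7*(-50 + 1/4)/(530 + 28 - 9*1/4) - 23864 = 7*(-199/4)/(530 + 28 - 9/4) - 23864 = 7*(-199/4)/(2223/4) - 23864 = 7*(4/2223)*(-199/4) - 23864 = -1393/2223 - 23864 = -53051065/2223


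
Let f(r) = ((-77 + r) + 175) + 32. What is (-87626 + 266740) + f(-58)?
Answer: 179186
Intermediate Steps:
f(r) = 130 + r (f(r) = (98 + r) + 32 = 130 + r)
(-87626 + 266740) + f(-58) = (-87626 + 266740) + (130 - 58) = 179114 + 72 = 179186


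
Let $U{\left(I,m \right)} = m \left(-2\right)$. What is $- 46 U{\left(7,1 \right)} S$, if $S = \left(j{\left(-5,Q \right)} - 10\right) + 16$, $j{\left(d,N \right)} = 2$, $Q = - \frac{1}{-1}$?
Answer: $736$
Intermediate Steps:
$U{\left(I,m \right)} = - 2 m$
$Q = 1$ ($Q = \left(-1\right) \left(-1\right) = 1$)
$S = 8$ ($S = \left(2 - 10\right) + 16 = -8 + 16 = 8$)
$- 46 U{\left(7,1 \right)} S = - 46 \left(\left(-2\right) 1\right) 8 = \left(-46\right) \left(-2\right) 8 = 92 \cdot 8 = 736$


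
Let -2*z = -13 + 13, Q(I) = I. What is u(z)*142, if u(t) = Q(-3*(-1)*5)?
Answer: 2130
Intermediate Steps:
z = 0 (z = -(-13 + 13)/2 = -1/2*0 = 0)
u(t) = 15 (u(t) = -3*(-1)*5 = 3*5 = 15)
u(z)*142 = 15*142 = 2130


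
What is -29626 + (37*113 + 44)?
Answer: -25401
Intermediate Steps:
-29626 + (37*113 + 44) = -29626 + (4181 + 44) = -29626 + 4225 = -25401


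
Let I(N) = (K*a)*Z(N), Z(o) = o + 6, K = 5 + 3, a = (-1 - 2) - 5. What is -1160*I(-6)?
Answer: 0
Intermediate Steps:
a = -8 (a = -3 - 5 = -8)
K = 8
Z(o) = 6 + o
I(N) = -384 - 64*N (I(N) = (8*(-8))*(6 + N) = -64*(6 + N) = -384 - 64*N)
-1160*I(-6) = -1160*(-384 - 64*(-6)) = -1160*(-384 + 384) = -1160*0 = 0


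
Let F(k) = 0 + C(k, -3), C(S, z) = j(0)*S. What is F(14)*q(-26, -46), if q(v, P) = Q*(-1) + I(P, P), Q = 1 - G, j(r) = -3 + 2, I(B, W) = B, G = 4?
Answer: 602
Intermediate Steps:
j(r) = -1
C(S, z) = -S
Q = -3 (Q = 1 - 1*4 = 1 - 4 = -3)
q(v, P) = 3 + P (q(v, P) = -3*(-1) + P = 3 + P)
F(k) = -k (F(k) = 0 - k = -k)
F(14)*q(-26, -46) = (-1*14)*(3 - 46) = -14*(-43) = 602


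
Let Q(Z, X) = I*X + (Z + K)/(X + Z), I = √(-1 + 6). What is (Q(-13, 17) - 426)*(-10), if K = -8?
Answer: 8625/2 - 170*√5 ≈ 3932.4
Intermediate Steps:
I = √5 ≈ 2.2361
Q(Z, X) = X*√5 + (-8 + Z)/(X + Z) (Q(Z, X) = √5*X + (Z - 8)/(X + Z) = X*√5 + (-8 + Z)/(X + Z))
(Q(-13, 17) - 426)*(-10) = ((-8 - 13 + √5*17² + 17*(-13)*√5)/(17 - 13) - 426)*(-10) = ((-8 - 13 + √5*289 - 221*√5)/4 - 426)*(-10) = ((-8 - 13 + 289*√5 - 221*√5)/4 - 426)*(-10) = ((-21 + 68*√5)/4 - 426)*(-10) = ((-21/4 + 17*√5) - 426)*(-10) = (-1725/4 + 17*√5)*(-10) = 8625/2 - 170*√5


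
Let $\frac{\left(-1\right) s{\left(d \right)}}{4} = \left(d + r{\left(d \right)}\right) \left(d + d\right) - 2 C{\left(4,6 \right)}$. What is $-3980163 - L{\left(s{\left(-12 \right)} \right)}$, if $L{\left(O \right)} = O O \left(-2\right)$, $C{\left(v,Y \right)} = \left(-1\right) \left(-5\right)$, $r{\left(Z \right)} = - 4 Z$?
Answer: $20463869$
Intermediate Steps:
$C{\left(v,Y \right)} = 5$
$s{\left(d \right)} = 40 + 24 d^{2}$ ($s{\left(d \right)} = - 4 \left(\left(d - 4 d\right) \left(d + d\right) - 10\right) = - 4 \left(- 3 d 2 d - 10\right) = - 4 \left(- 6 d^{2} - 10\right) = - 4 \left(-10 - 6 d^{2}\right) = 40 + 24 d^{2}$)
$L{\left(O \right)} = - 2 O^{2}$ ($L{\left(O \right)} = O \left(- 2 O\right) = - 2 O^{2}$)
$-3980163 - L{\left(s{\left(-12 \right)} \right)} = -3980163 - - 2 \left(40 + 24 \left(-12\right)^{2}\right)^{2} = -3980163 - - 2 \left(40 + 24 \cdot 144\right)^{2} = -3980163 - - 2 \left(40 + 3456\right)^{2} = -3980163 - - 2 \cdot 3496^{2} = -3980163 - \left(-2\right) 12222016 = -3980163 - -24444032 = -3980163 + 24444032 = 20463869$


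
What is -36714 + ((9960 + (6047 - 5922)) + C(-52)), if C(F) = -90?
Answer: -26719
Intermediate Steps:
-36714 + ((9960 + (6047 - 5922)) + C(-52)) = -36714 + ((9960 + (6047 - 5922)) - 90) = -36714 + ((9960 + 125) - 90) = -36714 + (10085 - 90) = -36714 + 9995 = -26719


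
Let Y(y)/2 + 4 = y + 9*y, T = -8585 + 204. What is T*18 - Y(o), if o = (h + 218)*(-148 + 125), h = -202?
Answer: -143490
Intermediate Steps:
T = -8381
o = -368 (o = (-202 + 218)*(-148 + 125) = 16*(-23) = -368)
Y(y) = -8 + 20*y (Y(y) = -8 + 2*(y + 9*y) = -8 + 2*(10*y) = -8 + 20*y)
T*18 - Y(o) = -8381*18 - (-8 + 20*(-368)) = -150858 - (-8 - 7360) = -150858 - 1*(-7368) = -150858 + 7368 = -143490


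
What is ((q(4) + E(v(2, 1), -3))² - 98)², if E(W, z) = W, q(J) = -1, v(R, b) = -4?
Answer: 5329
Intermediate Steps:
((q(4) + E(v(2, 1), -3))² - 98)² = ((-1 - 4)² - 98)² = ((-5)² - 98)² = (25 - 98)² = (-73)² = 5329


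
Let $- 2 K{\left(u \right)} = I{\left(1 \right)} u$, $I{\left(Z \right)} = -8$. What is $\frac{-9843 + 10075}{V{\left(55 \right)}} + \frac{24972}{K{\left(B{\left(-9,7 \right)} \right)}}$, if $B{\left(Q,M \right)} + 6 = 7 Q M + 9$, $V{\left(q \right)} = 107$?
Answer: $- \frac{188795}{15622} \approx -12.085$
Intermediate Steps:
$B{\left(Q,M \right)} = 3 + 7 M Q$ ($B{\left(Q,M \right)} = -6 + \left(7 Q M + 9\right) = -6 + \left(7 M Q + 9\right) = -6 + \left(9 + 7 M Q\right) = 3 + 7 M Q$)
$K{\left(u \right)} = 4 u$ ($K{\left(u \right)} = - \frac{\left(-8\right) u}{2} = 4 u$)
$\frac{-9843 + 10075}{V{\left(55 \right)}} + \frac{24972}{K{\left(B{\left(-9,7 \right)} \right)}} = \frac{-9843 + 10075}{107} + \frac{24972}{4 \left(3 + 7 \cdot 7 \left(-9\right)\right)} = 232 \cdot \frac{1}{107} + \frac{24972}{4 \left(3 - 441\right)} = \frac{232}{107} + \frac{24972}{4 \left(-438\right)} = \frac{232}{107} + \frac{24972}{-1752} = \frac{232}{107} + 24972 \left(- \frac{1}{1752}\right) = \frac{232}{107} - \frac{2081}{146} = - \frac{188795}{15622}$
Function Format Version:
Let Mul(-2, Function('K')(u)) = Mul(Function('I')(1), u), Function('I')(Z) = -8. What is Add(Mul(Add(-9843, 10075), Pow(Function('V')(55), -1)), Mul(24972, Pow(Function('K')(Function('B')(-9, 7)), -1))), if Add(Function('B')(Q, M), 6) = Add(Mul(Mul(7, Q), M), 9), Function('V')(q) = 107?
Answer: Rational(-188795, 15622) ≈ -12.085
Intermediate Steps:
Function('B')(Q, M) = Add(3, Mul(7, M, Q)) (Function('B')(Q, M) = Add(-6, Add(Mul(Mul(7, Q), M), 9)) = Add(-6, Add(Mul(7, M, Q), 9)) = Add(-6, Add(9, Mul(7, M, Q))) = Add(3, Mul(7, M, Q)))
Function('K')(u) = Mul(4, u) (Function('K')(u) = Mul(Rational(-1, 2), Mul(-8, u)) = Mul(4, u))
Add(Mul(Add(-9843, 10075), Pow(Function('V')(55), -1)), Mul(24972, Pow(Function('K')(Function('B')(-9, 7)), -1))) = Add(Mul(Add(-9843, 10075), Pow(107, -1)), Mul(24972, Pow(Mul(4, Add(3, Mul(7, 7, -9))), -1))) = Add(Mul(232, Rational(1, 107)), Mul(24972, Pow(Mul(4, Add(3, -441)), -1))) = Add(Rational(232, 107), Mul(24972, Pow(Mul(4, -438), -1))) = Add(Rational(232, 107), Mul(24972, Pow(-1752, -1))) = Add(Rational(232, 107), Mul(24972, Rational(-1, 1752))) = Add(Rational(232, 107), Rational(-2081, 146)) = Rational(-188795, 15622)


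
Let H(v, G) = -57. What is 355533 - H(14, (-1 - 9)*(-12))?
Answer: 355590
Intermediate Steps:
355533 - H(14, (-1 - 9)*(-12)) = 355533 - 1*(-57) = 355533 + 57 = 355590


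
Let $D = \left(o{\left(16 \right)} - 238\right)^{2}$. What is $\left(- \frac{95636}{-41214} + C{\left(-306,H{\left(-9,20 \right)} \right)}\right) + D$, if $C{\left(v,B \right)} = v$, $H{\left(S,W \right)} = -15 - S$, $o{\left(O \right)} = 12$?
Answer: $\frac{1046265208}{20607} \approx 50772.0$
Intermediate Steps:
$D = 51076$ ($D = \left(12 - 238\right)^{2} = \left(-226\right)^{2} = 51076$)
$\left(- \frac{95636}{-41214} + C{\left(-306,H{\left(-9,20 \right)} \right)}\right) + D = \left(- \frac{95636}{-41214} - 306\right) + 51076 = \left(\left(-95636\right) \left(- \frac{1}{41214}\right) - 306\right) + 51076 = \left(\frac{47818}{20607} - 306\right) + 51076 = - \frac{6257924}{20607} + 51076 = \frac{1046265208}{20607}$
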